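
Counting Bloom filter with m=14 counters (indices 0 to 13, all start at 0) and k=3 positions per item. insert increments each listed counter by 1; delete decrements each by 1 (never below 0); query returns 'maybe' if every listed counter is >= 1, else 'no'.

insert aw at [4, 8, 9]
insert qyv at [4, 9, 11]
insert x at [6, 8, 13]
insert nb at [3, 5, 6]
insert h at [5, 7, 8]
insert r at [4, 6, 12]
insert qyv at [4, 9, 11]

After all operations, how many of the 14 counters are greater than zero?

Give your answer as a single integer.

Answer: 10

Derivation:
Step 1: insert aw at [4, 8, 9] -> counters=[0,0,0,0,1,0,0,0,1,1,0,0,0,0]
Step 2: insert qyv at [4, 9, 11] -> counters=[0,0,0,0,2,0,0,0,1,2,0,1,0,0]
Step 3: insert x at [6, 8, 13] -> counters=[0,0,0,0,2,0,1,0,2,2,0,1,0,1]
Step 4: insert nb at [3, 5, 6] -> counters=[0,0,0,1,2,1,2,0,2,2,0,1,0,1]
Step 5: insert h at [5, 7, 8] -> counters=[0,0,0,1,2,2,2,1,3,2,0,1,0,1]
Step 6: insert r at [4, 6, 12] -> counters=[0,0,0,1,3,2,3,1,3,2,0,1,1,1]
Step 7: insert qyv at [4, 9, 11] -> counters=[0,0,0,1,4,2,3,1,3,3,0,2,1,1]
Final counters=[0,0,0,1,4,2,3,1,3,3,0,2,1,1] -> 10 nonzero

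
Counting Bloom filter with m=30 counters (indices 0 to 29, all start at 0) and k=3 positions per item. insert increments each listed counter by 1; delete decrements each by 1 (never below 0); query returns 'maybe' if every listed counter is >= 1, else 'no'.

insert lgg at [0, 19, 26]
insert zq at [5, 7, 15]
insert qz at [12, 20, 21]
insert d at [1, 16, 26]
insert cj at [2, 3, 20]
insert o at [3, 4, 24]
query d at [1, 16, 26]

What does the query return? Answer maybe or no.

Answer: maybe

Derivation:
Step 1: insert lgg at [0, 19, 26] -> counters=[1,0,0,0,0,0,0,0,0,0,0,0,0,0,0,0,0,0,0,1,0,0,0,0,0,0,1,0,0,0]
Step 2: insert zq at [5, 7, 15] -> counters=[1,0,0,0,0,1,0,1,0,0,0,0,0,0,0,1,0,0,0,1,0,0,0,0,0,0,1,0,0,0]
Step 3: insert qz at [12, 20, 21] -> counters=[1,0,0,0,0,1,0,1,0,0,0,0,1,0,0,1,0,0,0,1,1,1,0,0,0,0,1,0,0,0]
Step 4: insert d at [1, 16, 26] -> counters=[1,1,0,0,0,1,0,1,0,0,0,0,1,0,0,1,1,0,0,1,1,1,0,0,0,0,2,0,0,0]
Step 5: insert cj at [2, 3, 20] -> counters=[1,1,1,1,0,1,0,1,0,0,0,0,1,0,0,1,1,0,0,1,2,1,0,0,0,0,2,0,0,0]
Step 6: insert o at [3, 4, 24] -> counters=[1,1,1,2,1,1,0,1,0,0,0,0,1,0,0,1,1,0,0,1,2,1,0,0,1,0,2,0,0,0]
Query d: check counters[1]=1 counters[16]=1 counters[26]=2 -> maybe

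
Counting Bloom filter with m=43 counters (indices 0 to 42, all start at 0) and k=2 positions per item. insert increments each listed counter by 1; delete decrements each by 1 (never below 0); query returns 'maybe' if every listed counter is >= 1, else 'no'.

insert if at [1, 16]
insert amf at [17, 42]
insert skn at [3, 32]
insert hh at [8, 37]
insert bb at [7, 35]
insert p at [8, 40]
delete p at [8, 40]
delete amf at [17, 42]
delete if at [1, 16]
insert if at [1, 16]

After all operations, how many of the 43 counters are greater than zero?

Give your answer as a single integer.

Step 1: insert if at [1, 16] -> counters=[0,1,0,0,0,0,0,0,0,0,0,0,0,0,0,0,1,0,0,0,0,0,0,0,0,0,0,0,0,0,0,0,0,0,0,0,0,0,0,0,0,0,0]
Step 2: insert amf at [17, 42] -> counters=[0,1,0,0,0,0,0,0,0,0,0,0,0,0,0,0,1,1,0,0,0,0,0,0,0,0,0,0,0,0,0,0,0,0,0,0,0,0,0,0,0,0,1]
Step 3: insert skn at [3, 32] -> counters=[0,1,0,1,0,0,0,0,0,0,0,0,0,0,0,0,1,1,0,0,0,0,0,0,0,0,0,0,0,0,0,0,1,0,0,0,0,0,0,0,0,0,1]
Step 4: insert hh at [8, 37] -> counters=[0,1,0,1,0,0,0,0,1,0,0,0,0,0,0,0,1,1,0,0,0,0,0,0,0,0,0,0,0,0,0,0,1,0,0,0,0,1,0,0,0,0,1]
Step 5: insert bb at [7, 35] -> counters=[0,1,0,1,0,0,0,1,1,0,0,0,0,0,0,0,1,1,0,0,0,0,0,0,0,0,0,0,0,0,0,0,1,0,0,1,0,1,0,0,0,0,1]
Step 6: insert p at [8, 40] -> counters=[0,1,0,1,0,0,0,1,2,0,0,0,0,0,0,0,1,1,0,0,0,0,0,0,0,0,0,0,0,0,0,0,1,0,0,1,0,1,0,0,1,0,1]
Step 7: delete p at [8, 40] -> counters=[0,1,0,1,0,0,0,1,1,0,0,0,0,0,0,0,1,1,0,0,0,0,0,0,0,0,0,0,0,0,0,0,1,0,0,1,0,1,0,0,0,0,1]
Step 8: delete amf at [17, 42] -> counters=[0,1,0,1,0,0,0,1,1,0,0,0,0,0,0,0,1,0,0,0,0,0,0,0,0,0,0,0,0,0,0,0,1,0,0,1,0,1,0,0,0,0,0]
Step 9: delete if at [1, 16] -> counters=[0,0,0,1,0,0,0,1,1,0,0,0,0,0,0,0,0,0,0,0,0,0,0,0,0,0,0,0,0,0,0,0,1,0,0,1,0,1,0,0,0,0,0]
Step 10: insert if at [1, 16] -> counters=[0,1,0,1,0,0,0,1,1,0,0,0,0,0,0,0,1,0,0,0,0,0,0,0,0,0,0,0,0,0,0,0,1,0,0,1,0,1,0,0,0,0,0]
Final counters=[0,1,0,1,0,0,0,1,1,0,0,0,0,0,0,0,1,0,0,0,0,0,0,0,0,0,0,0,0,0,0,0,1,0,0,1,0,1,0,0,0,0,0] -> 8 nonzero

Answer: 8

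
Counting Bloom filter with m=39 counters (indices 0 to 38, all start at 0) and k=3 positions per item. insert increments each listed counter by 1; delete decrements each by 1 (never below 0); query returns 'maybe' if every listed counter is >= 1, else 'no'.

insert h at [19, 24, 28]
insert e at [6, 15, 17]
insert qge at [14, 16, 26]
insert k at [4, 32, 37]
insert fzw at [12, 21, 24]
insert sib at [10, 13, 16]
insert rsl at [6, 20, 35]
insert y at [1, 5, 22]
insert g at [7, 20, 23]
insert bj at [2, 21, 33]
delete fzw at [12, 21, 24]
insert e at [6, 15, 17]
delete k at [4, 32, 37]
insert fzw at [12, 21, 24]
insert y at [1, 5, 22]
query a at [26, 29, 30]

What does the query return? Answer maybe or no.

Answer: no

Derivation:
Step 1: insert h at [19, 24, 28] -> counters=[0,0,0,0,0,0,0,0,0,0,0,0,0,0,0,0,0,0,0,1,0,0,0,0,1,0,0,0,1,0,0,0,0,0,0,0,0,0,0]
Step 2: insert e at [6, 15, 17] -> counters=[0,0,0,0,0,0,1,0,0,0,0,0,0,0,0,1,0,1,0,1,0,0,0,0,1,0,0,0,1,0,0,0,0,0,0,0,0,0,0]
Step 3: insert qge at [14, 16, 26] -> counters=[0,0,0,0,0,0,1,0,0,0,0,0,0,0,1,1,1,1,0,1,0,0,0,0,1,0,1,0,1,0,0,0,0,0,0,0,0,0,0]
Step 4: insert k at [4, 32, 37] -> counters=[0,0,0,0,1,0,1,0,0,0,0,0,0,0,1,1,1,1,0,1,0,0,0,0,1,0,1,0,1,0,0,0,1,0,0,0,0,1,0]
Step 5: insert fzw at [12, 21, 24] -> counters=[0,0,0,0,1,0,1,0,0,0,0,0,1,0,1,1,1,1,0,1,0,1,0,0,2,0,1,0,1,0,0,0,1,0,0,0,0,1,0]
Step 6: insert sib at [10, 13, 16] -> counters=[0,0,0,0,1,0,1,0,0,0,1,0,1,1,1,1,2,1,0,1,0,1,0,0,2,0,1,0,1,0,0,0,1,0,0,0,0,1,0]
Step 7: insert rsl at [6, 20, 35] -> counters=[0,0,0,0,1,0,2,0,0,0,1,0,1,1,1,1,2,1,0,1,1,1,0,0,2,0,1,0,1,0,0,0,1,0,0,1,0,1,0]
Step 8: insert y at [1, 5, 22] -> counters=[0,1,0,0,1,1,2,0,0,0,1,0,1,1,1,1,2,1,0,1,1,1,1,0,2,0,1,0,1,0,0,0,1,0,0,1,0,1,0]
Step 9: insert g at [7, 20, 23] -> counters=[0,1,0,0,1,1,2,1,0,0,1,0,1,1,1,1,2,1,0,1,2,1,1,1,2,0,1,0,1,0,0,0,1,0,0,1,0,1,0]
Step 10: insert bj at [2, 21, 33] -> counters=[0,1,1,0,1,1,2,1,0,0,1,0,1,1,1,1,2,1,0,1,2,2,1,1,2,0,1,0,1,0,0,0,1,1,0,1,0,1,0]
Step 11: delete fzw at [12, 21, 24] -> counters=[0,1,1,0,1,1,2,1,0,0,1,0,0,1,1,1,2,1,0,1,2,1,1,1,1,0,1,0,1,0,0,0,1,1,0,1,0,1,0]
Step 12: insert e at [6, 15, 17] -> counters=[0,1,1,0,1,1,3,1,0,0,1,0,0,1,1,2,2,2,0,1,2,1,1,1,1,0,1,0,1,0,0,0,1,1,0,1,0,1,0]
Step 13: delete k at [4, 32, 37] -> counters=[0,1,1,0,0,1,3,1,0,0,1,0,0,1,1,2,2,2,0,1,2,1,1,1,1,0,1,0,1,0,0,0,0,1,0,1,0,0,0]
Step 14: insert fzw at [12, 21, 24] -> counters=[0,1,1,0,0,1,3,1,0,0,1,0,1,1,1,2,2,2,0,1,2,2,1,1,2,0,1,0,1,0,0,0,0,1,0,1,0,0,0]
Step 15: insert y at [1, 5, 22] -> counters=[0,2,1,0,0,2,3,1,0,0,1,0,1,1,1,2,2,2,0,1,2,2,2,1,2,0,1,0,1,0,0,0,0,1,0,1,0,0,0]
Query a: check counters[26]=1 counters[29]=0 counters[30]=0 -> no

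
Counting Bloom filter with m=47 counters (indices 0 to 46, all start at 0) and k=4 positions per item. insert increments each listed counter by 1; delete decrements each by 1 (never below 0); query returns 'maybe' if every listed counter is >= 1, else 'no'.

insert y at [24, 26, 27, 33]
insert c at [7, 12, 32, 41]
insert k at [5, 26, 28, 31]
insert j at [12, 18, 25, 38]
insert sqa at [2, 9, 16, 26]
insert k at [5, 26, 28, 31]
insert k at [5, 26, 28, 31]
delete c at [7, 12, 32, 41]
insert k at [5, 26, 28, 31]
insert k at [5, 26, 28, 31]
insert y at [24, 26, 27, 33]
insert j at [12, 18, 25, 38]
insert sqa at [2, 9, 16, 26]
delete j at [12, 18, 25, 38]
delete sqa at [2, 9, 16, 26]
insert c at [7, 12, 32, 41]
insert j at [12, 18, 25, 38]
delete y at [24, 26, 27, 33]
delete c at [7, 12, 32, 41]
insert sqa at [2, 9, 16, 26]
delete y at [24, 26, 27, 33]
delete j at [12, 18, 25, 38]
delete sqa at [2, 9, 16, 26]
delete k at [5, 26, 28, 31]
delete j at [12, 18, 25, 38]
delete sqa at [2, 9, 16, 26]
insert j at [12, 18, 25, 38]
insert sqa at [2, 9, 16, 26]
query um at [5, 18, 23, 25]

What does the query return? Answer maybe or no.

Step 1: insert y at [24, 26, 27, 33] -> counters=[0,0,0,0,0,0,0,0,0,0,0,0,0,0,0,0,0,0,0,0,0,0,0,0,1,0,1,1,0,0,0,0,0,1,0,0,0,0,0,0,0,0,0,0,0,0,0]
Step 2: insert c at [7, 12, 32, 41] -> counters=[0,0,0,0,0,0,0,1,0,0,0,0,1,0,0,0,0,0,0,0,0,0,0,0,1,0,1,1,0,0,0,0,1,1,0,0,0,0,0,0,0,1,0,0,0,0,0]
Step 3: insert k at [5, 26, 28, 31] -> counters=[0,0,0,0,0,1,0,1,0,0,0,0,1,0,0,0,0,0,0,0,0,0,0,0,1,0,2,1,1,0,0,1,1,1,0,0,0,0,0,0,0,1,0,0,0,0,0]
Step 4: insert j at [12, 18, 25, 38] -> counters=[0,0,0,0,0,1,0,1,0,0,0,0,2,0,0,0,0,0,1,0,0,0,0,0,1,1,2,1,1,0,0,1,1,1,0,0,0,0,1,0,0,1,0,0,0,0,0]
Step 5: insert sqa at [2, 9, 16, 26] -> counters=[0,0,1,0,0,1,0,1,0,1,0,0,2,0,0,0,1,0,1,0,0,0,0,0,1,1,3,1,1,0,0,1,1,1,0,0,0,0,1,0,0,1,0,0,0,0,0]
Step 6: insert k at [5, 26, 28, 31] -> counters=[0,0,1,0,0,2,0,1,0,1,0,0,2,0,0,0,1,0,1,0,0,0,0,0,1,1,4,1,2,0,0,2,1,1,0,0,0,0,1,0,0,1,0,0,0,0,0]
Step 7: insert k at [5, 26, 28, 31] -> counters=[0,0,1,0,0,3,0,1,0,1,0,0,2,0,0,0,1,0,1,0,0,0,0,0,1,1,5,1,3,0,0,3,1,1,0,0,0,0,1,0,0,1,0,0,0,0,0]
Step 8: delete c at [7, 12, 32, 41] -> counters=[0,0,1,0,0,3,0,0,0,1,0,0,1,0,0,0,1,0,1,0,0,0,0,0,1,1,5,1,3,0,0,3,0,1,0,0,0,0,1,0,0,0,0,0,0,0,0]
Step 9: insert k at [5, 26, 28, 31] -> counters=[0,0,1,0,0,4,0,0,0,1,0,0,1,0,0,0,1,0,1,0,0,0,0,0,1,1,6,1,4,0,0,4,0,1,0,0,0,0,1,0,0,0,0,0,0,0,0]
Step 10: insert k at [5, 26, 28, 31] -> counters=[0,0,1,0,0,5,0,0,0,1,0,0,1,0,0,0,1,0,1,0,0,0,0,0,1,1,7,1,5,0,0,5,0,1,0,0,0,0,1,0,0,0,0,0,0,0,0]
Step 11: insert y at [24, 26, 27, 33] -> counters=[0,0,1,0,0,5,0,0,0,1,0,0,1,0,0,0,1,0,1,0,0,0,0,0,2,1,8,2,5,0,0,5,0,2,0,0,0,0,1,0,0,0,0,0,0,0,0]
Step 12: insert j at [12, 18, 25, 38] -> counters=[0,0,1,0,0,5,0,0,0,1,0,0,2,0,0,0,1,0,2,0,0,0,0,0,2,2,8,2,5,0,0,5,0,2,0,0,0,0,2,0,0,0,0,0,0,0,0]
Step 13: insert sqa at [2, 9, 16, 26] -> counters=[0,0,2,0,0,5,0,0,0,2,0,0,2,0,0,0,2,0,2,0,0,0,0,0,2,2,9,2,5,0,0,5,0,2,0,0,0,0,2,0,0,0,0,0,0,0,0]
Step 14: delete j at [12, 18, 25, 38] -> counters=[0,0,2,0,0,5,0,0,0,2,0,0,1,0,0,0,2,0,1,0,0,0,0,0,2,1,9,2,5,0,0,5,0,2,0,0,0,0,1,0,0,0,0,0,0,0,0]
Step 15: delete sqa at [2, 9, 16, 26] -> counters=[0,0,1,0,0,5,0,0,0,1,0,0,1,0,0,0,1,0,1,0,0,0,0,0,2,1,8,2,5,0,0,5,0,2,0,0,0,0,1,0,0,0,0,0,0,0,0]
Step 16: insert c at [7, 12, 32, 41] -> counters=[0,0,1,0,0,5,0,1,0,1,0,0,2,0,0,0,1,0,1,0,0,0,0,0,2,1,8,2,5,0,0,5,1,2,0,0,0,0,1,0,0,1,0,0,0,0,0]
Step 17: insert j at [12, 18, 25, 38] -> counters=[0,0,1,0,0,5,0,1,0,1,0,0,3,0,0,0,1,0,2,0,0,0,0,0,2,2,8,2,5,0,0,5,1,2,0,0,0,0,2,0,0,1,0,0,0,0,0]
Step 18: delete y at [24, 26, 27, 33] -> counters=[0,0,1,0,0,5,0,1,0,1,0,0,3,0,0,0,1,0,2,0,0,0,0,0,1,2,7,1,5,0,0,5,1,1,0,0,0,0,2,0,0,1,0,0,0,0,0]
Step 19: delete c at [7, 12, 32, 41] -> counters=[0,0,1,0,0,5,0,0,0,1,0,0,2,0,0,0,1,0,2,0,0,0,0,0,1,2,7,1,5,0,0,5,0,1,0,0,0,0,2,0,0,0,0,0,0,0,0]
Step 20: insert sqa at [2, 9, 16, 26] -> counters=[0,0,2,0,0,5,0,0,0,2,0,0,2,0,0,0,2,0,2,0,0,0,0,0,1,2,8,1,5,0,0,5,0,1,0,0,0,0,2,0,0,0,0,0,0,0,0]
Step 21: delete y at [24, 26, 27, 33] -> counters=[0,0,2,0,0,5,0,0,0,2,0,0,2,0,0,0,2,0,2,0,0,0,0,0,0,2,7,0,5,0,0,5,0,0,0,0,0,0,2,0,0,0,0,0,0,0,0]
Step 22: delete j at [12, 18, 25, 38] -> counters=[0,0,2,0,0,5,0,0,0,2,0,0,1,0,0,0,2,0,1,0,0,0,0,0,0,1,7,0,5,0,0,5,0,0,0,0,0,0,1,0,0,0,0,0,0,0,0]
Step 23: delete sqa at [2, 9, 16, 26] -> counters=[0,0,1,0,0,5,0,0,0,1,0,0,1,0,0,0,1,0,1,0,0,0,0,0,0,1,6,0,5,0,0,5,0,0,0,0,0,0,1,0,0,0,0,0,0,0,0]
Step 24: delete k at [5, 26, 28, 31] -> counters=[0,0,1,0,0,4,0,0,0,1,0,0,1,0,0,0,1,0,1,0,0,0,0,0,0,1,5,0,4,0,0,4,0,0,0,0,0,0,1,0,0,0,0,0,0,0,0]
Step 25: delete j at [12, 18, 25, 38] -> counters=[0,0,1,0,0,4,0,0,0,1,0,0,0,0,0,0,1,0,0,0,0,0,0,0,0,0,5,0,4,0,0,4,0,0,0,0,0,0,0,0,0,0,0,0,0,0,0]
Step 26: delete sqa at [2, 9, 16, 26] -> counters=[0,0,0,0,0,4,0,0,0,0,0,0,0,0,0,0,0,0,0,0,0,0,0,0,0,0,4,0,4,0,0,4,0,0,0,0,0,0,0,0,0,0,0,0,0,0,0]
Step 27: insert j at [12, 18, 25, 38] -> counters=[0,0,0,0,0,4,0,0,0,0,0,0,1,0,0,0,0,0,1,0,0,0,0,0,0,1,4,0,4,0,0,4,0,0,0,0,0,0,1,0,0,0,0,0,0,0,0]
Step 28: insert sqa at [2, 9, 16, 26] -> counters=[0,0,1,0,0,4,0,0,0,1,0,0,1,0,0,0,1,0,1,0,0,0,0,0,0,1,5,0,4,0,0,4,0,0,0,0,0,0,1,0,0,0,0,0,0,0,0]
Query um: check counters[5]=4 counters[18]=1 counters[23]=0 counters[25]=1 -> no

Answer: no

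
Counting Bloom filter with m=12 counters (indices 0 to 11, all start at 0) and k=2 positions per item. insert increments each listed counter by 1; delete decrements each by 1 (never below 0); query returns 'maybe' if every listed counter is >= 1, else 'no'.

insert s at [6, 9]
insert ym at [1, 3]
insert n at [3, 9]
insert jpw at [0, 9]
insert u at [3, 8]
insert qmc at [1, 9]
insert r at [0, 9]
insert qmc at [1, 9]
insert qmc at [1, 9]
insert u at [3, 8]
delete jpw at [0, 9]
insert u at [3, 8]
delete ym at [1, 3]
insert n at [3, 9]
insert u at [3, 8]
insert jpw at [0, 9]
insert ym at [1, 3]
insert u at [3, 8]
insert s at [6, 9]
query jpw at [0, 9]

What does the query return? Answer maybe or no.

Step 1: insert s at [6, 9] -> counters=[0,0,0,0,0,0,1,0,0,1,0,0]
Step 2: insert ym at [1, 3] -> counters=[0,1,0,1,0,0,1,0,0,1,0,0]
Step 3: insert n at [3, 9] -> counters=[0,1,0,2,0,0,1,0,0,2,0,0]
Step 4: insert jpw at [0, 9] -> counters=[1,1,0,2,0,0,1,0,0,3,0,0]
Step 5: insert u at [3, 8] -> counters=[1,1,0,3,0,0,1,0,1,3,0,0]
Step 6: insert qmc at [1, 9] -> counters=[1,2,0,3,0,0,1,0,1,4,0,0]
Step 7: insert r at [0, 9] -> counters=[2,2,0,3,0,0,1,0,1,5,0,0]
Step 8: insert qmc at [1, 9] -> counters=[2,3,0,3,0,0,1,0,1,6,0,0]
Step 9: insert qmc at [1, 9] -> counters=[2,4,0,3,0,0,1,0,1,7,0,0]
Step 10: insert u at [3, 8] -> counters=[2,4,0,4,0,0,1,0,2,7,0,0]
Step 11: delete jpw at [0, 9] -> counters=[1,4,0,4,0,0,1,0,2,6,0,0]
Step 12: insert u at [3, 8] -> counters=[1,4,0,5,0,0,1,0,3,6,0,0]
Step 13: delete ym at [1, 3] -> counters=[1,3,0,4,0,0,1,0,3,6,0,0]
Step 14: insert n at [3, 9] -> counters=[1,3,0,5,0,0,1,0,3,7,0,0]
Step 15: insert u at [3, 8] -> counters=[1,3,0,6,0,0,1,0,4,7,0,0]
Step 16: insert jpw at [0, 9] -> counters=[2,3,0,6,0,0,1,0,4,8,0,0]
Step 17: insert ym at [1, 3] -> counters=[2,4,0,7,0,0,1,0,4,8,0,0]
Step 18: insert u at [3, 8] -> counters=[2,4,0,8,0,0,1,0,5,8,0,0]
Step 19: insert s at [6, 9] -> counters=[2,4,0,8,0,0,2,0,5,9,0,0]
Query jpw: check counters[0]=2 counters[9]=9 -> maybe

Answer: maybe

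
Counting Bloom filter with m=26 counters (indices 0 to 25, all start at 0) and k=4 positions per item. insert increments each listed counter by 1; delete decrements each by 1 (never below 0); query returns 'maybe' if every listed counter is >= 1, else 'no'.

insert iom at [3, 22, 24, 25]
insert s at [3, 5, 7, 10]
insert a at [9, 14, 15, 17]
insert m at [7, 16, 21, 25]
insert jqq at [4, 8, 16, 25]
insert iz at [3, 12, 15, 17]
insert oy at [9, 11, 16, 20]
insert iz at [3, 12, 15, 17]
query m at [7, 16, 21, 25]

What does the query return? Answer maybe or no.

Answer: maybe

Derivation:
Step 1: insert iom at [3, 22, 24, 25] -> counters=[0,0,0,1,0,0,0,0,0,0,0,0,0,0,0,0,0,0,0,0,0,0,1,0,1,1]
Step 2: insert s at [3, 5, 7, 10] -> counters=[0,0,0,2,0,1,0,1,0,0,1,0,0,0,0,0,0,0,0,0,0,0,1,0,1,1]
Step 3: insert a at [9, 14, 15, 17] -> counters=[0,0,0,2,0,1,0,1,0,1,1,0,0,0,1,1,0,1,0,0,0,0,1,0,1,1]
Step 4: insert m at [7, 16, 21, 25] -> counters=[0,0,0,2,0,1,0,2,0,1,1,0,0,0,1,1,1,1,0,0,0,1,1,0,1,2]
Step 5: insert jqq at [4, 8, 16, 25] -> counters=[0,0,0,2,1,1,0,2,1,1,1,0,0,0,1,1,2,1,0,0,0,1,1,0,1,3]
Step 6: insert iz at [3, 12, 15, 17] -> counters=[0,0,0,3,1,1,0,2,1,1,1,0,1,0,1,2,2,2,0,0,0,1,1,0,1,3]
Step 7: insert oy at [9, 11, 16, 20] -> counters=[0,0,0,3,1,1,0,2,1,2,1,1,1,0,1,2,3,2,0,0,1,1,1,0,1,3]
Step 8: insert iz at [3, 12, 15, 17] -> counters=[0,0,0,4,1,1,0,2,1,2,1,1,2,0,1,3,3,3,0,0,1,1,1,0,1,3]
Query m: check counters[7]=2 counters[16]=3 counters[21]=1 counters[25]=3 -> maybe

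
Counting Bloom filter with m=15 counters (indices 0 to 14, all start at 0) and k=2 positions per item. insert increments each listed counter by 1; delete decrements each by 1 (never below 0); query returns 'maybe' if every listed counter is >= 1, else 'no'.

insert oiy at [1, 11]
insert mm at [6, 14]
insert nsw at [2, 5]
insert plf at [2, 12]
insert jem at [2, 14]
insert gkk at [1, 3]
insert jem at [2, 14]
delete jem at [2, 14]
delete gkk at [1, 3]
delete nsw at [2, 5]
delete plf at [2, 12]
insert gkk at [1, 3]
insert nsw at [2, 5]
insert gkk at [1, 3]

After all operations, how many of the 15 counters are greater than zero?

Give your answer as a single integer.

Step 1: insert oiy at [1, 11] -> counters=[0,1,0,0,0,0,0,0,0,0,0,1,0,0,0]
Step 2: insert mm at [6, 14] -> counters=[0,1,0,0,0,0,1,0,0,0,0,1,0,0,1]
Step 3: insert nsw at [2, 5] -> counters=[0,1,1,0,0,1,1,0,0,0,0,1,0,0,1]
Step 4: insert plf at [2, 12] -> counters=[0,1,2,0,0,1,1,0,0,0,0,1,1,0,1]
Step 5: insert jem at [2, 14] -> counters=[0,1,3,0,0,1,1,0,0,0,0,1,1,0,2]
Step 6: insert gkk at [1, 3] -> counters=[0,2,3,1,0,1,1,0,0,0,0,1,1,0,2]
Step 7: insert jem at [2, 14] -> counters=[0,2,4,1,0,1,1,0,0,0,0,1,1,0,3]
Step 8: delete jem at [2, 14] -> counters=[0,2,3,1,0,1,1,0,0,0,0,1,1,0,2]
Step 9: delete gkk at [1, 3] -> counters=[0,1,3,0,0,1,1,0,0,0,0,1,1,0,2]
Step 10: delete nsw at [2, 5] -> counters=[0,1,2,0,0,0,1,0,0,0,0,1,1,0,2]
Step 11: delete plf at [2, 12] -> counters=[0,1,1,0,0,0,1,0,0,0,0,1,0,0,2]
Step 12: insert gkk at [1, 3] -> counters=[0,2,1,1,0,0,1,0,0,0,0,1,0,0,2]
Step 13: insert nsw at [2, 5] -> counters=[0,2,2,1,0,1,1,0,0,0,0,1,0,0,2]
Step 14: insert gkk at [1, 3] -> counters=[0,3,2,2,0,1,1,0,0,0,0,1,0,0,2]
Final counters=[0,3,2,2,0,1,1,0,0,0,0,1,0,0,2] -> 7 nonzero

Answer: 7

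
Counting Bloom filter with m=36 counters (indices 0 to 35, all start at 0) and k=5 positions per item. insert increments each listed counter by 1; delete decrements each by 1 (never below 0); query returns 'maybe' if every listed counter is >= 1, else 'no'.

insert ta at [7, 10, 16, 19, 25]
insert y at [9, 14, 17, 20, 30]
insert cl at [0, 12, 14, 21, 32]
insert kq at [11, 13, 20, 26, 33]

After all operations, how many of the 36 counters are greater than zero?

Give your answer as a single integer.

Step 1: insert ta at [7, 10, 16, 19, 25] -> counters=[0,0,0,0,0,0,0,1,0,0,1,0,0,0,0,0,1,0,0,1,0,0,0,0,0,1,0,0,0,0,0,0,0,0,0,0]
Step 2: insert y at [9, 14, 17, 20, 30] -> counters=[0,0,0,0,0,0,0,1,0,1,1,0,0,0,1,0,1,1,0,1,1,0,0,0,0,1,0,0,0,0,1,0,0,0,0,0]
Step 3: insert cl at [0, 12, 14, 21, 32] -> counters=[1,0,0,0,0,0,0,1,0,1,1,0,1,0,2,0,1,1,0,1,1,1,0,0,0,1,0,0,0,0,1,0,1,0,0,0]
Step 4: insert kq at [11, 13, 20, 26, 33] -> counters=[1,0,0,0,0,0,0,1,0,1,1,1,1,1,2,0,1,1,0,1,2,1,0,0,0,1,1,0,0,0,1,0,1,1,0,0]
Final counters=[1,0,0,0,0,0,0,1,0,1,1,1,1,1,2,0,1,1,0,1,2,1,0,0,0,1,1,0,0,0,1,0,1,1,0,0] -> 18 nonzero

Answer: 18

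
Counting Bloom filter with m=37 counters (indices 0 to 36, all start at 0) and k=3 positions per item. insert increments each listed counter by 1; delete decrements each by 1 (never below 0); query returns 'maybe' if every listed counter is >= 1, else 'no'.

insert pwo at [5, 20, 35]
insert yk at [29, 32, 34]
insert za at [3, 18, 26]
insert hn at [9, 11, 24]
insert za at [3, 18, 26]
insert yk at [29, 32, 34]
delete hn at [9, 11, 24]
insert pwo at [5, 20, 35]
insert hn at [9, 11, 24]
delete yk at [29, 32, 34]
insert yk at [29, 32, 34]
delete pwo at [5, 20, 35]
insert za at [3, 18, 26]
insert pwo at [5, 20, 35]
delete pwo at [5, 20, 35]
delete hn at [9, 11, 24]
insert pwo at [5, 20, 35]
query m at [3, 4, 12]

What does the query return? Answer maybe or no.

Step 1: insert pwo at [5, 20, 35] -> counters=[0,0,0,0,0,1,0,0,0,0,0,0,0,0,0,0,0,0,0,0,1,0,0,0,0,0,0,0,0,0,0,0,0,0,0,1,0]
Step 2: insert yk at [29, 32, 34] -> counters=[0,0,0,0,0,1,0,0,0,0,0,0,0,0,0,0,0,0,0,0,1,0,0,0,0,0,0,0,0,1,0,0,1,0,1,1,0]
Step 3: insert za at [3, 18, 26] -> counters=[0,0,0,1,0,1,0,0,0,0,0,0,0,0,0,0,0,0,1,0,1,0,0,0,0,0,1,0,0,1,0,0,1,0,1,1,0]
Step 4: insert hn at [9, 11, 24] -> counters=[0,0,0,1,0,1,0,0,0,1,0,1,0,0,0,0,0,0,1,0,1,0,0,0,1,0,1,0,0,1,0,0,1,0,1,1,0]
Step 5: insert za at [3, 18, 26] -> counters=[0,0,0,2,0,1,0,0,0,1,0,1,0,0,0,0,0,0,2,0,1,0,0,0,1,0,2,0,0,1,0,0,1,0,1,1,0]
Step 6: insert yk at [29, 32, 34] -> counters=[0,0,0,2,0,1,0,0,0,1,0,1,0,0,0,0,0,0,2,0,1,0,0,0,1,0,2,0,0,2,0,0,2,0,2,1,0]
Step 7: delete hn at [9, 11, 24] -> counters=[0,0,0,2,0,1,0,0,0,0,0,0,0,0,0,0,0,0,2,0,1,0,0,0,0,0,2,0,0,2,0,0,2,0,2,1,0]
Step 8: insert pwo at [5, 20, 35] -> counters=[0,0,0,2,0,2,0,0,0,0,0,0,0,0,0,0,0,0,2,0,2,0,0,0,0,0,2,0,0,2,0,0,2,0,2,2,0]
Step 9: insert hn at [9, 11, 24] -> counters=[0,0,0,2,0,2,0,0,0,1,0,1,0,0,0,0,0,0,2,0,2,0,0,0,1,0,2,0,0,2,0,0,2,0,2,2,0]
Step 10: delete yk at [29, 32, 34] -> counters=[0,0,0,2,0,2,0,0,0,1,0,1,0,0,0,0,0,0,2,0,2,0,0,0,1,0,2,0,0,1,0,0,1,0,1,2,0]
Step 11: insert yk at [29, 32, 34] -> counters=[0,0,0,2,0,2,0,0,0,1,0,1,0,0,0,0,0,0,2,0,2,0,0,0,1,0,2,0,0,2,0,0,2,0,2,2,0]
Step 12: delete pwo at [5, 20, 35] -> counters=[0,0,0,2,0,1,0,0,0,1,0,1,0,0,0,0,0,0,2,0,1,0,0,0,1,0,2,0,0,2,0,0,2,0,2,1,0]
Step 13: insert za at [3, 18, 26] -> counters=[0,0,0,3,0,1,0,0,0,1,0,1,0,0,0,0,0,0,3,0,1,0,0,0,1,0,3,0,0,2,0,0,2,0,2,1,0]
Step 14: insert pwo at [5, 20, 35] -> counters=[0,0,0,3,0,2,0,0,0,1,0,1,0,0,0,0,0,0,3,0,2,0,0,0,1,0,3,0,0,2,0,0,2,0,2,2,0]
Step 15: delete pwo at [5, 20, 35] -> counters=[0,0,0,3,0,1,0,0,0,1,0,1,0,0,0,0,0,0,3,0,1,0,0,0,1,0,3,0,0,2,0,0,2,0,2,1,0]
Step 16: delete hn at [9, 11, 24] -> counters=[0,0,0,3,0,1,0,0,0,0,0,0,0,0,0,0,0,0,3,0,1,0,0,0,0,0,3,0,0,2,0,0,2,0,2,1,0]
Step 17: insert pwo at [5, 20, 35] -> counters=[0,0,0,3,0,2,0,0,0,0,0,0,0,0,0,0,0,0,3,0,2,0,0,0,0,0,3,0,0,2,0,0,2,0,2,2,0]
Query m: check counters[3]=3 counters[4]=0 counters[12]=0 -> no

Answer: no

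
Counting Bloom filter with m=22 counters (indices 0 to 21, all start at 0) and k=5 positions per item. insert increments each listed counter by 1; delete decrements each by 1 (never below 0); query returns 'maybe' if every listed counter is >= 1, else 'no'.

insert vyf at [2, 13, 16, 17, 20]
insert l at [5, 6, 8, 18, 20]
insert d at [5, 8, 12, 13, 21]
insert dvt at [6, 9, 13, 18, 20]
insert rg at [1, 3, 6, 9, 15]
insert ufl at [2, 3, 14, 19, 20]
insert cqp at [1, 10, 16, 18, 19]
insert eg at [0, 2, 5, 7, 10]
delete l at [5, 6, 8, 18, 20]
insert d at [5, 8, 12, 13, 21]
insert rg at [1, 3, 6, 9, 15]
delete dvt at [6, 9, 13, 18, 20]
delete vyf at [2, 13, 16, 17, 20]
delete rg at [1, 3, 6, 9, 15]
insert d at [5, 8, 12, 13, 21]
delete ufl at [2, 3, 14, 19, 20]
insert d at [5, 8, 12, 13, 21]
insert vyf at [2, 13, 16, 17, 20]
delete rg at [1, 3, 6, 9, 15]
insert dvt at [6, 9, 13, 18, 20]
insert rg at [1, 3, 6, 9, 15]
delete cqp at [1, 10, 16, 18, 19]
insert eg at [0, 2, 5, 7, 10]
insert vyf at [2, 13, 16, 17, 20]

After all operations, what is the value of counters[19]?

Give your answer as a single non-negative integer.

Answer: 0

Derivation:
Step 1: insert vyf at [2, 13, 16, 17, 20] -> counters=[0,0,1,0,0,0,0,0,0,0,0,0,0,1,0,0,1,1,0,0,1,0]
Step 2: insert l at [5, 6, 8, 18, 20] -> counters=[0,0,1,0,0,1,1,0,1,0,0,0,0,1,0,0,1,1,1,0,2,0]
Step 3: insert d at [5, 8, 12, 13, 21] -> counters=[0,0,1,0,0,2,1,0,2,0,0,0,1,2,0,0,1,1,1,0,2,1]
Step 4: insert dvt at [6, 9, 13, 18, 20] -> counters=[0,0,1,0,0,2,2,0,2,1,0,0,1,3,0,0,1,1,2,0,3,1]
Step 5: insert rg at [1, 3, 6, 9, 15] -> counters=[0,1,1,1,0,2,3,0,2,2,0,0,1,3,0,1,1,1,2,0,3,1]
Step 6: insert ufl at [2, 3, 14, 19, 20] -> counters=[0,1,2,2,0,2,3,0,2,2,0,0,1,3,1,1,1,1,2,1,4,1]
Step 7: insert cqp at [1, 10, 16, 18, 19] -> counters=[0,2,2,2,0,2,3,0,2,2,1,0,1,3,1,1,2,1,3,2,4,1]
Step 8: insert eg at [0, 2, 5, 7, 10] -> counters=[1,2,3,2,0,3,3,1,2,2,2,0,1,3,1,1,2,1,3,2,4,1]
Step 9: delete l at [5, 6, 8, 18, 20] -> counters=[1,2,3,2,0,2,2,1,1,2,2,0,1,3,1,1,2,1,2,2,3,1]
Step 10: insert d at [5, 8, 12, 13, 21] -> counters=[1,2,3,2,0,3,2,1,2,2,2,0,2,4,1,1,2,1,2,2,3,2]
Step 11: insert rg at [1, 3, 6, 9, 15] -> counters=[1,3,3,3,0,3,3,1,2,3,2,0,2,4,1,2,2,1,2,2,3,2]
Step 12: delete dvt at [6, 9, 13, 18, 20] -> counters=[1,3,3,3,0,3,2,1,2,2,2,0,2,3,1,2,2,1,1,2,2,2]
Step 13: delete vyf at [2, 13, 16, 17, 20] -> counters=[1,3,2,3,0,3,2,1,2,2,2,0,2,2,1,2,1,0,1,2,1,2]
Step 14: delete rg at [1, 3, 6, 9, 15] -> counters=[1,2,2,2,0,3,1,1,2,1,2,0,2,2,1,1,1,0,1,2,1,2]
Step 15: insert d at [5, 8, 12, 13, 21] -> counters=[1,2,2,2,0,4,1,1,3,1,2,0,3,3,1,1,1,0,1,2,1,3]
Step 16: delete ufl at [2, 3, 14, 19, 20] -> counters=[1,2,1,1,0,4,1,1,3,1,2,0,3,3,0,1,1,0,1,1,0,3]
Step 17: insert d at [5, 8, 12, 13, 21] -> counters=[1,2,1,1,0,5,1,1,4,1,2,0,4,4,0,1,1,0,1,1,0,4]
Step 18: insert vyf at [2, 13, 16, 17, 20] -> counters=[1,2,2,1,0,5,1,1,4,1,2,0,4,5,0,1,2,1,1,1,1,4]
Step 19: delete rg at [1, 3, 6, 9, 15] -> counters=[1,1,2,0,0,5,0,1,4,0,2,0,4,5,0,0,2,1,1,1,1,4]
Step 20: insert dvt at [6, 9, 13, 18, 20] -> counters=[1,1,2,0,0,5,1,1,4,1,2,0,4,6,0,0,2,1,2,1,2,4]
Step 21: insert rg at [1, 3, 6, 9, 15] -> counters=[1,2,2,1,0,5,2,1,4,2,2,0,4,6,0,1,2,1,2,1,2,4]
Step 22: delete cqp at [1, 10, 16, 18, 19] -> counters=[1,1,2,1,0,5,2,1,4,2,1,0,4,6,0,1,1,1,1,0,2,4]
Step 23: insert eg at [0, 2, 5, 7, 10] -> counters=[2,1,3,1,0,6,2,2,4,2,2,0,4,6,0,1,1,1,1,0,2,4]
Step 24: insert vyf at [2, 13, 16, 17, 20] -> counters=[2,1,4,1,0,6,2,2,4,2,2,0,4,7,0,1,2,2,1,0,3,4]
Final counters=[2,1,4,1,0,6,2,2,4,2,2,0,4,7,0,1,2,2,1,0,3,4] -> counters[19]=0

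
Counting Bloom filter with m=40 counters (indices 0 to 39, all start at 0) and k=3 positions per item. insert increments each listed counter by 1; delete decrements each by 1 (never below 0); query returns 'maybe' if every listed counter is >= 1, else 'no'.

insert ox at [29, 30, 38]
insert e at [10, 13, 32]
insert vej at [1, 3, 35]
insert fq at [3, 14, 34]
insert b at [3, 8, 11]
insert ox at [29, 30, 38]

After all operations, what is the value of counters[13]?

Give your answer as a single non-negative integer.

Step 1: insert ox at [29, 30, 38] -> counters=[0,0,0,0,0,0,0,0,0,0,0,0,0,0,0,0,0,0,0,0,0,0,0,0,0,0,0,0,0,1,1,0,0,0,0,0,0,0,1,0]
Step 2: insert e at [10, 13, 32] -> counters=[0,0,0,0,0,0,0,0,0,0,1,0,0,1,0,0,0,0,0,0,0,0,0,0,0,0,0,0,0,1,1,0,1,0,0,0,0,0,1,0]
Step 3: insert vej at [1, 3, 35] -> counters=[0,1,0,1,0,0,0,0,0,0,1,0,0,1,0,0,0,0,0,0,0,0,0,0,0,0,0,0,0,1,1,0,1,0,0,1,0,0,1,0]
Step 4: insert fq at [3, 14, 34] -> counters=[0,1,0,2,0,0,0,0,0,0,1,0,0,1,1,0,0,0,0,0,0,0,0,0,0,0,0,0,0,1,1,0,1,0,1,1,0,0,1,0]
Step 5: insert b at [3, 8, 11] -> counters=[0,1,0,3,0,0,0,0,1,0,1,1,0,1,1,0,0,0,0,0,0,0,0,0,0,0,0,0,0,1,1,0,1,0,1,1,0,0,1,0]
Step 6: insert ox at [29, 30, 38] -> counters=[0,1,0,3,0,0,0,0,1,0,1,1,0,1,1,0,0,0,0,0,0,0,0,0,0,0,0,0,0,2,2,0,1,0,1,1,0,0,2,0]
Final counters=[0,1,0,3,0,0,0,0,1,0,1,1,0,1,1,0,0,0,0,0,0,0,0,0,0,0,0,0,0,2,2,0,1,0,1,1,0,0,2,0] -> counters[13]=1

Answer: 1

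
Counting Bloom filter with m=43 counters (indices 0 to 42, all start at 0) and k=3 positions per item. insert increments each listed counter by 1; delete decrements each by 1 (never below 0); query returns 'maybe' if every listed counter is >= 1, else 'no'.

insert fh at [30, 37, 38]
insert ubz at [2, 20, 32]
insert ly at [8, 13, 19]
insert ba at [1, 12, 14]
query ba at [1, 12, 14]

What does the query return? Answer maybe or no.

Answer: maybe

Derivation:
Step 1: insert fh at [30, 37, 38] -> counters=[0,0,0,0,0,0,0,0,0,0,0,0,0,0,0,0,0,0,0,0,0,0,0,0,0,0,0,0,0,0,1,0,0,0,0,0,0,1,1,0,0,0,0]
Step 2: insert ubz at [2, 20, 32] -> counters=[0,0,1,0,0,0,0,0,0,0,0,0,0,0,0,0,0,0,0,0,1,0,0,0,0,0,0,0,0,0,1,0,1,0,0,0,0,1,1,0,0,0,0]
Step 3: insert ly at [8, 13, 19] -> counters=[0,0,1,0,0,0,0,0,1,0,0,0,0,1,0,0,0,0,0,1,1,0,0,0,0,0,0,0,0,0,1,0,1,0,0,0,0,1,1,0,0,0,0]
Step 4: insert ba at [1, 12, 14] -> counters=[0,1,1,0,0,0,0,0,1,0,0,0,1,1,1,0,0,0,0,1,1,0,0,0,0,0,0,0,0,0,1,0,1,0,0,0,0,1,1,0,0,0,0]
Query ba: check counters[1]=1 counters[12]=1 counters[14]=1 -> maybe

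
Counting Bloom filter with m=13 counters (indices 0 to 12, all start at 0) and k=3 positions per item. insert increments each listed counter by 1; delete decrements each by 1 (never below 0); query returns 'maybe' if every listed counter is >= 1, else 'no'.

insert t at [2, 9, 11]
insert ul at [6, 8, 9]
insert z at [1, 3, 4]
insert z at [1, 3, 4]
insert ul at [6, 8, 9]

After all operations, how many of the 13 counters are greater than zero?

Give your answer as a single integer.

Step 1: insert t at [2, 9, 11] -> counters=[0,0,1,0,0,0,0,0,0,1,0,1,0]
Step 2: insert ul at [6, 8, 9] -> counters=[0,0,1,0,0,0,1,0,1,2,0,1,0]
Step 3: insert z at [1, 3, 4] -> counters=[0,1,1,1,1,0,1,0,1,2,0,1,0]
Step 4: insert z at [1, 3, 4] -> counters=[0,2,1,2,2,0,1,0,1,2,0,1,0]
Step 5: insert ul at [6, 8, 9] -> counters=[0,2,1,2,2,0,2,0,2,3,0,1,0]
Final counters=[0,2,1,2,2,0,2,0,2,3,0,1,0] -> 8 nonzero

Answer: 8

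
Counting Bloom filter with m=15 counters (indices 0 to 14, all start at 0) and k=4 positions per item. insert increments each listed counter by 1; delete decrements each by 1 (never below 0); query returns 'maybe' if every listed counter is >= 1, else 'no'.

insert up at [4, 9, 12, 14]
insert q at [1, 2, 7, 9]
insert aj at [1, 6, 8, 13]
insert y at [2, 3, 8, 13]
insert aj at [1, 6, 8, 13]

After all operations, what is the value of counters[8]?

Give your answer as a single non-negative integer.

Step 1: insert up at [4, 9, 12, 14] -> counters=[0,0,0,0,1,0,0,0,0,1,0,0,1,0,1]
Step 2: insert q at [1, 2, 7, 9] -> counters=[0,1,1,0,1,0,0,1,0,2,0,0,1,0,1]
Step 3: insert aj at [1, 6, 8, 13] -> counters=[0,2,1,0,1,0,1,1,1,2,0,0,1,1,1]
Step 4: insert y at [2, 3, 8, 13] -> counters=[0,2,2,1,1,0,1,1,2,2,0,0,1,2,1]
Step 5: insert aj at [1, 6, 8, 13] -> counters=[0,3,2,1,1,0,2,1,3,2,0,0,1,3,1]
Final counters=[0,3,2,1,1,0,2,1,3,2,0,0,1,3,1] -> counters[8]=3

Answer: 3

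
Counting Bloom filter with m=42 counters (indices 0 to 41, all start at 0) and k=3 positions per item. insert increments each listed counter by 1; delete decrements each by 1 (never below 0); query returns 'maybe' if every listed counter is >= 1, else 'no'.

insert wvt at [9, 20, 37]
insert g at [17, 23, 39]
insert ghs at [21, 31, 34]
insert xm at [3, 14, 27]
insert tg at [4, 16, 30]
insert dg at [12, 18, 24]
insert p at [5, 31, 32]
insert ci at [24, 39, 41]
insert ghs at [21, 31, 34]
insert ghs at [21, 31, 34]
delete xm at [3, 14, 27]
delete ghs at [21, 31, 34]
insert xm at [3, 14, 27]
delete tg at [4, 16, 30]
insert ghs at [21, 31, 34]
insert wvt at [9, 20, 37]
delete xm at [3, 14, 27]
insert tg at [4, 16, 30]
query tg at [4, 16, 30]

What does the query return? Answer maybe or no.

Answer: maybe

Derivation:
Step 1: insert wvt at [9, 20, 37] -> counters=[0,0,0,0,0,0,0,0,0,1,0,0,0,0,0,0,0,0,0,0,1,0,0,0,0,0,0,0,0,0,0,0,0,0,0,0,0,1,0,0,0,0]
Step 2: insert g at [17, 23, 39] -> counters=[0,0,0,0,0,0,0,0,0,1,0,0,0,0,0,0,0,1,0,0,1,0,0,1,0,0,0,0,0,0,0,0,0,0,0,0,0,1,0,1,0,0]
Step 3: insert ghs at [21, 31, 34] -> counters=[0,0,0,0,0,0,0,0,0,1,0,0,0,0,0,0,0,1,0,0,1,1,0,1,0,0,0,0,0,0,0,1,0,0,1,0,0,1,0,1,0,0]
Step 4: insert xm at [3, 14, 27] -> counters=[0,0,0,1,0,0,0,0,0,1,0,0,0,0,1,0,0,1,0,0,1,1,0,1,0,0,0,1,0,0,0,1,0,0,1,0,0,1,0,1,0,0]
Step 5: insert tg at [4, 16, 30] -> counters=[0,0,0,1,1,0,0,0,0,1,0,0,0,0,1,0,1,1,0,0,1,1,0,1,0,0,0,1,0,0,1,1,0,0,1,0,0,1,0,1,0,0]
Step 6: insert dg at [12, 18, 24] -> counters=[0,0,0,1,1,0,0,0,0,1,0,0,1,0,1,0,1,1,1,0,1,1,0,1,1,0,0,1,0,0,1,1,0,0,1,0,0,1,0,1,0,0]
Step 7: insert p at [5, 31, 32] -> counters=[0,0,0,1,1,1,0,0,0,1,0,0,1,0,1,0,1,1,1,0,1,1,0,1,1,0,0,1,0,0,1,2,1,0,1,0,0,1,0,1,0,0]
Step 8: insert ci at [24, 39, 41] -> counters=[0,0,0,1,1,1,0,0,0,1,0,0,1,0,1,0,1,1,1,0,1,1,0,1,2,0,0,1,0,0,1,2,1,0,1,0,0,1,0,2,0,1]
Step 9: insert ghs at [21, 31, 34] -> counters=[0,0,0,1,1,1,0,0,0,1,0,0,1,0,1,0,1,1,1,0,1,2,0,1,2,0,0,1,0,0,1,3,1,0,2,0,0,1,0,2,0,1]
Step 10: insert ghs at [21, 31, 34] -> counters=[0,0,0,1,1,1,0,0,0,1,0,0,1,0,1,0,1,1,1,0,1,3,0,1,2,0,0,1,0,0,1,4,1,0,3,0,0,1,0,2,0,1]
Step 11: delete xm at [3, 14, 27] -> counters=[0,0,0,0,1,1,0,0,0,1,0,0,1,0,0,0,1,1,1,0,1,3,0,1,2,0,0,0,0,0,1,4,1,0,3,0,0,1,0,2,0,1]
Step 12: delete ghs at [21, 31, 34] -> counters=[0,0,0,0,1,1,0,0,0,1,0,0,1,0,0,0,1,1,1,0,1,2,0,1,2,0,0,0,0,0,1,3,1,0,2,0,0,1,0,2,0,1]
Step 13: insert xm at [3, 14, 27] -> counters=[0,0,0,1,1,1,0,0,0,1,0,0,1,0,1,0,1,1,1,0,1,2,0,1,2,0,0,1,0,0,1,3,1,0,2,0,0,1,0,2,0,1]
Step 14: delete tg at [4, 16, 30] -> counters=[0,0,0,1,0,1,0,0,0,1,0,0,1,0,1,0,0,1,1,0,1,2,0,1,2,0,0,1,0,0,0,3,1,0,2,0,0,1,0,2,0,1]
Step 15: insert ghs at [21, 31, 34] -> counters=[0,0,0,1,0,1,0,0,0,1,0,0,1,0,1,0,0,1,1,0,1,3,0,1,2,0,0,1,0,0,0,4,1,0,3,0,0,1,0,2,0,1]
Step 16: insert wvt at [9, 20, 37] -> counters=[0,0,0,1,0,1,0,0,0,2,0,0,1,0,1,0,0,1,1,0,2,3,0,1,2,0,0,1,0,0,0,4,1,0,3,0,0,2,0,2,0,1]
Step 17: delete xm at [3, 14, 27] -> counters=[0,0,0,0,0,1,0,0,0,2,0,0,1,0,0,0,0,1,1,0,2,3,0,1,2,0,0,0,0,0,0,4,1,0,3,0,0,2,0,2,0,1]
Step 18: insert tg at [4, 16, 30] -> counters=[0,0,0,0,1,1,0,0,0,2,0,0,1,0,0,0,1,1,1,0,2,3,0,1,2,0,0,0,0,0,1,4,1,0,3,0,0,2,0,2,0,1]
Query tg: check counters[4]=1 counters[16]=1 counters[30]=1 -> maybe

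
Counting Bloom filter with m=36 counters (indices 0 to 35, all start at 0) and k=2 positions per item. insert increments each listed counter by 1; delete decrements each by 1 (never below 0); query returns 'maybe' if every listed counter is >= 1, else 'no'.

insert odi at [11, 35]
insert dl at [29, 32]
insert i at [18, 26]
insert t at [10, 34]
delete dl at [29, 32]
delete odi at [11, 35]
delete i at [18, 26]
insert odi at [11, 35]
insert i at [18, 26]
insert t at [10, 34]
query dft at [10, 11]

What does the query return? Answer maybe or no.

Answer: maybe

Derivation:
Step 1: insert odi at [11, 35] -> counters=[0,0,0,0,0,0,0,0,0,0,0,1,0,0,0,0,0,0,0,0,0,0,0,0,0,0,0,0,0,0,0,0,0,0,0,1]
Step 2: insert dl at [29, 32] -> counters=[0,0,0,0,0,0,0,0,0,0,0,1,0,0,0,0,0,0,0,0,0,0,0,0,0,0,0,0,0,1,0,0,1,0,0,1]
Step 3: insert i at [18, 26] -> counters=[0,0,0,0,0,0,0,0,0,0,0,1,0,0,0,0,0,0,1,0,0,0,0,0,0,0,1,0,0,1,0,0,1,0,0,1]
Step 4: insert t at [10, 34] -> counters=[0,0,0,0,0,0,0,0,0,0,1,1,0,0,0,0,0,0,1,0,0,0,0,0,0,0,1,0,0,1,0,0,1,0,1,1]
Step 5: delete dl at [29, 32] -> counters=[0,0,0,0,0,0,0,0,0,0,1,1,0,0,0,0,0,0,1,0,0,0,0,0,0,0,1,0,0,0,0,0,0,0,1,1]
Step 6: delete odi at [11, 35] -> counters=[0,0,0,0,0,0,0,0,0,0,1,0,0,0,0,0,0,0,1,0,0,0,0,0,0,0,1,0,0,0,0,0,0,0,1,0]
Step 7: delete i at [18, 26] -> counters=[0,0,0,0,0,0,0,0,0,0,1,0,0,0,0,0,0,0,0,0,0,0,0,0,0,0,0,0,0,0,0,0,0,0,1,0]
Step 8: insert odi at [11, 35] -> counters=[0,0,0,0,0,0,0,0,0,0,1,1,0,0,0,0,0,0,0,0,0,0,0,0,0,0,0,0,0,0,0,0,0,0,1,1]
Step 9: insert i at [18, 26] -> counters=[0,0,0,0,0,0,0,0,0,0,1,1,0,0,0,0,0,0,1,0,0,0,0,0,0,0,1,0,0,0,0,0,0,0,1,1]
Step 10: insert t at [10, 34] -> counters=[0,0,0,0,0,0,0,0,0,0,2,1,0,0,0,0,0,0,1,0,0,0,0,0,0,0,1,0,0,0,0,0,0,0,2,1]
Query dft: check counters[10]=2 counters[11]=1 -> maybe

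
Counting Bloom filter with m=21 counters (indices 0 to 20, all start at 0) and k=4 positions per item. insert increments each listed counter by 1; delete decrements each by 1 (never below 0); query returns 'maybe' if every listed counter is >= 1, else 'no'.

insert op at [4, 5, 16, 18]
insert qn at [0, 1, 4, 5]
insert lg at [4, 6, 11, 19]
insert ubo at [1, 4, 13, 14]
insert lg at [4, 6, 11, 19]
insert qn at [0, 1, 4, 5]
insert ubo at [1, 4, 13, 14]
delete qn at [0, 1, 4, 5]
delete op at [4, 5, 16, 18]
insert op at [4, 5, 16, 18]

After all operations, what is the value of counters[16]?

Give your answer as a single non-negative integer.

Answer: 1

Derivation:
Step 1: insert op at [4, 5, 16, 18] -> counters=[0,0,0,0,1,1,0,0,0,0,0,0,0,0,0,0,1,0,1,0,0]
Step 2: insert qn at [0, 1, 4, 5] -> counters=[1,1,0,0,2,2,0,0,0,0,0,0,0,0,0,0,1,0,1,0,0]
Step 3: insert lg at [4, 6, 11, 19] -> counters=[1,1,0,0,3,2,1,0,0,0,0,1,0,0,0,0,1,0,1,1,0]
Step 4: insert ubo at [1, 4, 13, 14] -> counters=[1,2,0,0,4,2,1,0,0,0,0,1,0,1,1,0,1,0,1,1,0]
Step 5: insert lg at [4, 6, 11, 19] -> counters=[1,2,0,0,5,2,2,0,0,0,0,2,0,1,1,0,1,0,1,2,0]
Step 6: insert qn at [0, 1, 4, 5] -> counters=[2,3,0,0,6,3,2,0,0,0,0,2,0,1,1,0,1,0,1,2,0]
Step 7: insert ubo at [1, 4, 13, 14] -> counters=[2,4,0,0,7,3,2,0,0,0,0,2,0,2,2,0,1,0,1,2,0]
Step 8: delete qn at [0, 1, 4, 5] -> counters=[1,3,0,0,6,2,2,0,0,0,0,2,0,2,2,0,1,0,1,2,0]
Step 9: delete op at [4, 5, 16, 18] -> counters=[1,3,0,0,5,1,2,0,0,0,0,2,0,2,2,0,0,0,0,2,0]
Step 10: insert op at [4, 5, 16, 18] -> counters=[1,3,0,0,6,2,2,0,0,0,0,2,0,2,2,0,1,0,1,2,0]
Final counters=[1,3,0,0,6,2,2,0,0,0,0,2,0,2,2,0,1,0,1,2,0] -> counters[16]=1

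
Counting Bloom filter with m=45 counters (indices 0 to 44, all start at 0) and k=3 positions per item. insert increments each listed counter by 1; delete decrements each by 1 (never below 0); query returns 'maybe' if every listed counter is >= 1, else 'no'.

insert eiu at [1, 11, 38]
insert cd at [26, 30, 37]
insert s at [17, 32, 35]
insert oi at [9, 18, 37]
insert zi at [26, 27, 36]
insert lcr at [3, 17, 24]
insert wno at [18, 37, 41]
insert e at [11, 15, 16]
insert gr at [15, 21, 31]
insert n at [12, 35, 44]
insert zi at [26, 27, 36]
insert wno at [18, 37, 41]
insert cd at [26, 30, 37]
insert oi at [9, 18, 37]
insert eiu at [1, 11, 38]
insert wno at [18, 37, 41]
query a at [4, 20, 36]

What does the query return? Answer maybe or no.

Answer: no

Derivation:
Step 1: insert eiu at [1, 11, 38] -> counters=[0,1,0,0,0,0,0,0,0,0,0,1,0,0,0,0,0,0,0,0,0,0,0,0,0,0,0,0,0,0,0,0,0,0,0,0,0,0,1,0,0,0,0,0,0]
Step 2: insert cd at [26, 30, 37] -> counters=[0,1,0,0,0,0,0,0,0,0,0,1,0,0,0,0,0,0,0,0,0,0,0,0,0,0,1,0,0,0,1,0,0,0,0,0,0,1,1,0,0,0,0,0,0]
Step 3: insert s at [17, 32, 35] -> counters=[0,1,0,0,0,0,0,0,0,0,0,1,0,0,0,0,0,1,0,0,0,0,0,0,0,0,1,0,0,0,1,0,1,0,0,1,0,1,1,0,0,0,0,0,0]
Step 4: insert oi at [9, 18, 37] -> counters=[0,1,0,0,0,0,0,0,0,1,0,1,0,0,0,0,0,1,1,0,0,0,0,0,0,0,1,0,0,0,1,0,1,0,0,1,0,2,1,0,0,0,0,0,0]
Step 5: insert zi at [26, 27, 36] -> counters=[0,1,0,0,0,0,0,0,0,1,0,1,0,0,0,0,0,1,1,0,0,0,0,0,0,0,2,1,0,0,1,0,1,0,0,1,1,2,1,0,0,0,0,0,0]
Step 6: insert lcr at [3, 17, 24] -> counters=[0,1,0,1,0,0,0,0,0,1,0,1,0,0,0,0,0,2,1,0,0,0,0,0,1,0,2,1,0,0,1,0,1,0,0,1,1,2,1,0,0,0,0,0,0]
Step 7: insert wno at [18, 37, 41] -> counters=[0,1,0,1,0,0,0,0,0,1,0,1,0,0,0,0,0,2,2,0,0,0,0,0,1,0,2,1,0,0,1,0,1,0,0,1,1,3,1,0,0,1,0,0,0]
Step 8: insert e at [11, 15, 16] -> counters=[0,1,0,1,0,0,0,0,0,1,0,2,0,0,0,1,1,2,2,0,0,0,0,0,1,0,2,1,0,0,1,0,1,0,0,1,1,3,1,0,0,1,0,0,0]
Step 9: insert gr at [15, 21, 31] -> counters=[0,1,0,1,0,0,0,0,0,1,0,2,0,0,0,2,1,2,2,0,0,1,0,0,1,0,2,1,0,0,1,1,1,0,0,1,1,3,1,0,0,1,0,0,0]
Step 10: insert n at [12, 35, 44] -> counters=[0,1,0,1,0,0,0,0,0,1,0,2,1,0,0,2,1,2,2,0,0,1,0,0,1,0,2,1,0,0,1,1,1,0,0,2,1,3,1,0,0,1,0,0,1]
Step 11: insert zi at [26, 27, 36] -> counters=[0,1,0,1,0,0,0,0,0,1,0,2,1,0,0,2,1,2,2,0,0,1,0,0,1,0,3,2,0,0,1,1,1,0,0,2,2,3,1,0,0,1,0,0,1]
Step 12: insert wno at [18, 37, 41] -> counters=[0,1,0,1,0,0,0,0,0,1,0,2,1,0,0,2,1,2,3,0,0,1,0,0,1,0,3,2,0,0,1,1,1,0,0,2,2,4,1,0,0,2,0,0,1]
Step 13: insert cd at [26, 30, 37] -> counters=[0,1,0,1,0,0,0,0,0,1,0,2,1,0,0,2,1,2,3,0,0,1,0,0,1,0,4,2,0,0,2,1,1,0,0,2,2,5,1,0,0,2,0,0,1]
Step 14: insert oi at [9, 18, 37] -> counters=[0,1,0,1,0,0,0,0,0,2,0,2,1,0,0,2,1,2,4,0,0,1,0,0,1,0,4,2,0,0,2,1,1,0,0,2,2,6,1,0,0,2,0,0,1]
Step 15: insert eiu at [1, 11, 38] -> counters=[0,2,0,1,0,0,0,0,0,2,0,3,1,0,0,2,1,2,4,0,0,1,0,0,1,0,4,2,0,0,2,1,1,0,0,2,2,6,2,0,0,2,0,0,1]
Step 16: insert wno at [18, 37, 41] -> counters=[0,2,0,1,0,0,0,0,0,2,0,3,1,0,0,2,1,2,5,0,0,1,0,0,1,0,4,2,0,0,2,1,1,0,0,2,2,7,2,0,0,3,0,0,1]
Query a: check counters[4]=0 counters[20]=0 counters[36]=2 -> no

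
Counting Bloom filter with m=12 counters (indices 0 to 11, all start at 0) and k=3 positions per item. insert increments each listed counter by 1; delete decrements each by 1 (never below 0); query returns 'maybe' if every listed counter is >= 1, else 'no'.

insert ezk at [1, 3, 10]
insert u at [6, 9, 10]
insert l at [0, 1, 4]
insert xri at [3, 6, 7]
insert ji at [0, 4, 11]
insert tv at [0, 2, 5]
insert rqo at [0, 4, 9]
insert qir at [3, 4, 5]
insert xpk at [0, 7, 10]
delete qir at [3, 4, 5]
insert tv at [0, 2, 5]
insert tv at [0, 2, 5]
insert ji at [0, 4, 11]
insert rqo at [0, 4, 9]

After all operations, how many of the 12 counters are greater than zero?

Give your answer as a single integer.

Step 1: insert ezk at [1, 3, 10] -> counters=[0,1,0,1,0,0,0,0,0,0,1,0]
Step 2: insert u at [6, 9, 10] -> counters=[0,1,0,1,0,0,1,0,0,1,2,0]
Step 3: insert l at [0, 1, 4] -> counters=[1,2,0,1,1,0,1,0,0,1,2,0]
Step 4: insert xri at [3, 6, 7] -> counters=[1,2,0,2,1,0,2,1,0,1,2,0]
Step 5: insert ji at [0, 4, 11] -> counters=[2,2,0,2,2,0,2,1,0,1,2,1]
Step 6: insert tv at [0, 2, 5] -> counters=[3,2,1,2,2,1,2,1,0,1,2,1]
Step 7: insert rqo at [0, 4, 9] -> counters=[4,2,1,2,3,1,2,1,0,2,2,1]
Step 8: insert qir at [3, 4, 5] -> counters=[4,2,1,3,4,2,2,1,0,2,2,1]
Step 9: insert xpk at [0, 7, 10] -> counters=[5,2,1,3,4,2,2,2,0,2,3,1]
Step 10: delete qir at [3, 4, 5] -> counters=[5,2,1,2,3,1,2,2,0,2,3,1]
Step 11: insert tv at [0, 2, 5] -> counters=[6,2,2,2,3,2,2,2,0,2,3,1]
Step 12: insert tv at [0, 2, 5] -> counters=[7,2,3,2,3,3,2,2,0,2,3,1]
Step 13: insert ji at [0, 4, 11] -> counters=[8,2,3,2,4,3,2,2,0,2,3,2]
Step 14: insert rqo at [0, 4, 9] -> counters=[9,2,3,2,5,3,2,2,0,3,3,2]
Final counters=[9,2,3,2,5,3,2,2,0,3,3,2] -> 11 nonzero

Answer: 11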